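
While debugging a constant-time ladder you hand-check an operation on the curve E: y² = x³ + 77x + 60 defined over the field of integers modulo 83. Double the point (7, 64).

(15, 5)

tangent at (7, 64): λ = (3·7² + 77)/(2·64) ≡ 58/45. 45⁻¹ ≡ 24 (mod 83), so λ ≡ 58·24 ≡ 64.
  x = λ² - 7 - 7 = 4096 - 14 ≡ 15; y = λ·(7 - 15) - 64 ≡ 5. → (15, 5)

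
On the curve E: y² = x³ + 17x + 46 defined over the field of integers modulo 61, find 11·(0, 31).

(11, 51)

Write G = (0, 31).
Double-and-add on 11 = (1011)₂. Start with G = (0, 31) for the leading 1-bit.
double: tangent at (0, 31): λ = (3·0² + 17)/(2·31) ≡ 17/1. 1⁻¹ ≡ 1 (mod 61), so λ ≡ 17·1 ≡ 17.
  x = λ² - 0 - 0 = 289 - 0 ≡ 45; y = λ·(0 - 45) - 31 ≡ 58. → (45, 58)
double: tangent at (45, 58): λ = (3·45² + 17)/(2·58) ≡ 53/55. 55⁻¹ ≡ 10 (mod 61), so λ ≡ 53·10 ≡ 42.
  x = λ² - 45 - 45 = 1764 - 90 ≡ 27; y = λ·(45 - 27) - 58 ≡ 27. → (27, 27)
add G: (27, 27) + (0, 31). λ = (31 - 27)/(0 - 27) ≡ 4/34 mod 61. 34⁻¹ ≡ 9 (mod 61) since 34·9 = 306 ≡ 1, so λ ≡ 36.
  x = λ² - 27 - 0 = 1296 - 27 ≡ 49; y = λ·(27 - 49) - 27 ≡ 35. → (49, 35)
double: tangent at (49, 35): λ = (3·49² + 17)/(2·35) ≡ 22/9. 9⁻¹ ≡ 34 (mod 61), so λ ≡ 22·34 ≡ 16.
  x = λ² - 49 - 49 = 256 - 98 ≡ 36; y = λ·(49 - 36) - 35 ≡ 51. → (36, 51)
add G: (36, 51) + (0, 31). λ = (31 - 51)/(0 - 36) ≡ 41/25 mod 61. 25⁻¹ ≡ 22 (mod 61), so λ ≡ 48.
  x = λ² - 36 - 0 = 2304 - 36 ≡ 11; y = λ·(36 - 11) - 51 ≡ 51. → (11, 51)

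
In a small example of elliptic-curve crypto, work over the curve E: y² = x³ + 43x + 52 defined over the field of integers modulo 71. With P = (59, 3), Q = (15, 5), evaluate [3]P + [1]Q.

(70, 47)

First 3P:
Repeated addition: build up to 3P.
2P: tangent at (59, 3): λ = (3·59² + 43)/(2·3) ≡ 49/6. 6⁻¹ ≡ 12 (mod 71), so λ ≡ 49·12 ≡ 20.
  x = λ² - 59 - 59 = 400 - 118 ≡ 69; y = λ·(59 - 69) - 3 ≡ 10. → (69, 10)
3P: (69, 10) + (59, 3). λ = (3 - 10)/(59 - 69) ≡ 64/61 mod 71. 61⁻¹ ≡ 7 (mod 71) since 61·7 = 427 ≡ 1, so λ ≡ 22.
  x = λ² - 69 - 59 = 484 - 128 ≡ 1; y = λ·(69 - 1) - 10 ≡ 66. → (1, 66)
3P = (1, 66).
Finally 3P + Q:
(1, 66) + (15, 5). λ = (5 - 66)/(15 - 1) ≡ 10/14 mod 71. 14⁻¹ ≡ 66 (mod 71) since 14·66 = 924 ≡ 1, so λ ≡ 21.
  x = λ² - 1 - 15 = 441 - 16 ≡ 70; y = λ·(1 - 70) - 66 ≡ 47. → (70, 47)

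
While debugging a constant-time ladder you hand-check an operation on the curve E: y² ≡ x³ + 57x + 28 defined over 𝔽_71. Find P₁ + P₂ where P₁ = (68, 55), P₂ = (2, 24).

(65, 40)

(68, 55) + (2, 24). λ = (24 - 55)/(2 - 68) ≡ 40/5 mod 71. 5⁻¹ ≡ 57 (mod 71), so λ ≡ 8.
  x = λ² - 68 - 2 = 64 - 70 ≡ 65; y = λ·(68 - 65) - 55 ≡ 40. → (65, 40)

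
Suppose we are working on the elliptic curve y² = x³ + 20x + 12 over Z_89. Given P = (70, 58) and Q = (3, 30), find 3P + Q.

First 3P:
Repeated addition: build up to 3P.
2P: tangent at (70, 58): λ = (3·70² + 20)/(2·58) ≡ 35/27. 27⁻¹ ≡ 33 (mod 89), so λ ≡ 35·33 ≡ 87.
  x = λ² - 70 - 70 = 7569 - 140 ≡ 42; y = λ·(70 - 42) - 58 ≡ 64. → (42, 64)
3P: (42, 64) + (70, 58). λ = (58 - 64)/(70 - 42) ≡ 83/28 mod 89. 28⁻¹ ≡ 35 (mod 89), so λ ≡ 57.
  x = λ² - 42 - 70 = 3249 - 112 ≡ 22; y = λ·(42 - 22) - 64 ≡ 8. → (22, 8)
3P = (22, 8).
Finally 3P + Q:
(22, 8) + (3, 30). λ = (30 - 8)/(3 - 22) ≡ 22/70 mod 89. 70⁻¹ ≡ 14 (mod 89), so λ ≡ 41.
  x = λ² - 22 - 3 = 1681 - 25 ≡ 54; y = λ·(22 - 54) - 8 ≡ 15. → (54, 15)

(54, 15)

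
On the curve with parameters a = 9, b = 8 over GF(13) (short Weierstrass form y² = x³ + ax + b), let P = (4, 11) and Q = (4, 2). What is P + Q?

The two points share x = 4 and their y-coordinates satisfy 11 + 2 ≡ 0 (mod 13), so they are inverses. Their sum is O.

O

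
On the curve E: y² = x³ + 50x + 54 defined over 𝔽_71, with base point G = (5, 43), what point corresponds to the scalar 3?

(70, 43)

Repeated addition: build up to 3G.
2G: tangent at (5, 43): λ = (3·5² + 50)/(2·43) ≡ 54/15. 15⁻¹ ≡ 19 (mod 71), so λ ≡ 54·19 ≡ 32.
  x = λ² - 5 - 5 = 1024 - 10 ≡ 20; y = λ·(5 - 20) - 43 ≡ 45. → (20, 45)
3G: (20, 45) + (5, 43). λ = (43 - 45)/(5 - 20) ≡ 69/56 mod 71. 56⁻¹ ≡ 52 (mod 71), so λ ≡ 38.
  x = λ² - 20 - 5 = 1444 - 25 ≡ 70; y = λ·(20 - 70) - 45 ≡ 43. → (70, 43)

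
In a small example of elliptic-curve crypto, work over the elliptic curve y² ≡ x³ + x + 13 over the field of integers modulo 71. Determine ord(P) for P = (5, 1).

9

2P: tangent at (5, 1): λ = (3·5² + 1)/(2·1) ≡ 5/2. 2⁻¹ ≡ 36 (mod 71), so λ ≡ 5·36 ≡ 38.
  x = λ² - 5 - 5 = 1444 - 10 ≡ 14; y = λ·(5 - 14) - 1 ≡ 12. → (14, 12)
3P: (14, 12) + (5, 1). λ = (1 - 12)/(5 - 14) ≡ 60/62 mod 71. 62⁻¹ ≡ 63 (mod 71), so λ ≡ 17.
  x = λ² - 14 - 5 = 289 - 19 ≡ 57; y = λ·(14 - 57) - 12 ≡ 38. → (57, 38)
4P: (57, 38) + (5, 1). λ = (1 - 38)/(5 - 57) ≡ 34/19 mod 71. 19⁻¹ ≡ 15 (mod 71), so λ ≡ 13.
  x = λ² - 57 - 5 = 169 - 62 ≡ 36; y = λ·(57 - 36) - 38 ≡ 22. → (36, 22)
5P: (36, 22) + (5, 1). λ = (1 - 22)/(5 - 36) ≡ 50/40 mod 71. 40⁻¹ ≡ 16 (mod 71), so λ ≡ 19.
  x = λ² - 36 - 5 = 361 - 41 ≡ 36; y = λ·(36 - 36) - 22 ≡ 49. → (36, 49)
6P: (36, 49) + (5, 1). λ = (1 - 49)/(5 - 36) ≡ 23/40 mod 71. 40⁻¹ ≡ 16 (mod 71) since 40·16 = 640 ≡ 1, so λ ≡ 13.
  x = λ² - 36 - 5 = 169 - 41 ≡ 57; y = λ·(36 - 57) - 49 ≡ 33. → (57, 33)
7P: (57, 33) + (5, 1). λ = (1 - 33)/(5 - 57) ≡ 39/19 mod 71. 19⁻¹ ≡ 15 (mod 71), so λ ≡ 17.
  x = λ² - 57 - 5 = 289 - 62 ≡ 14; y = λ·(57 - 14) - 33 ≡ 59. → (14, 59)
8P: (14, 59) + (5, 1). λ = (1 - 59)/(5 - 14) ≡ 13/62 mod 71. 62⁻¹ ≡ 63 (mod 71), so λ ≡ 38.
  x = λ² - 14 - 5 = 1444 - 19 ≡ 5; y = λ·(14 - 5) - 59 ≡ 70. → (5, 70)
9P: (5, 70) + (5, 1): same x and y₁ ≡ -y₂, so the sum is 𝒪.
9P = 𝒪, so the order is 9.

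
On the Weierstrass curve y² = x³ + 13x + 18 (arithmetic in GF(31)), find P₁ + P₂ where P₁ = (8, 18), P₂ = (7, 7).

(8, 18) + (7, 7). λ = (7 - 18)/(7 - 8) ≡ 20/30 mod 31. 30⁻¹ ≡ 30 (mod 31), so λ ≡ 11.
  x = λ² - 8 - 7 = 121 - 15 ≡ 13; y = λ·(8 - 13) - 18 ≡ 20. → (13, 20)

(13, 20)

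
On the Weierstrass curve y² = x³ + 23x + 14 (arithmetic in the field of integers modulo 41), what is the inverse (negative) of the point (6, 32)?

-(6, 32) = (6, -32 mod 41) = (6, 9).

(6, 9)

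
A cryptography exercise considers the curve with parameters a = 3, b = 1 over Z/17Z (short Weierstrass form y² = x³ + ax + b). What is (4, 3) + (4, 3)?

(9, 14)

tangent at (4, 3): λ = (3·4² + 3)/(2·3) ≡ 0/6. 6⁻¹ ≡ 3 (mod 17), so λ ≡ 0·3 ≡ 0.
  x = λ² - 4 - 4 = 0 - 8 ≡ 9; y = λ·(4 - 9) - 3 ≡ 14. → (9, 14)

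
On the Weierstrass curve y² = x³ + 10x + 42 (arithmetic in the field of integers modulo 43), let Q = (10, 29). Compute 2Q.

(1, 28)

tangent at (10, 29): λ = (3·10² + 10)/(2·29) ≡ 9/15. 15⁻¹ ≡ 23 (mod 43), so λ ≡ 9·23 ≡ 35.
  x = λ² - 10 - 10 = 1225 - 20 ≡ 1; y = λ·(10 - 1) - 29 ≡ 28. → (1, 28)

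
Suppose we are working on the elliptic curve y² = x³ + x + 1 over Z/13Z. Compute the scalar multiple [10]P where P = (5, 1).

Double-and-add on 10 = (1010)₂. Start with P = (5, 1) for the leading 1-bit.
double: tangent at (5, 1): λ = (3·5² + 1)/(2·1) ≡ 11/2. 2⁻¹ ≡ 7 (mod 13), so λ ≡ 11·7 ≡ 12.
  x = λ² - 5 - 5 = 144 - 10 ≡ 4; y = λ·(5 - 4) - 1 ≡ 11. → (4, 11)
double: tangent at (4, 11): λ = (3·4² + 1)/(2·11) ≡ 10/9. 9⁻¹ ≡ 3 (mod 13) since 9·3 = 27 ≡ 1, so λ ≡ 10·3 ≡ 4.
  x = λ² - 4 - 4 = 16 - 8 ≡ 8; y = λ·(4 - 8) - 11 ≡ 12. → (8, 12)
add P: (8, 12) + (5, 1). λ = (1 - 12)/(5 - 8) ≡ 2/10 mod 13. 10⁻¹ ≡ 4 (mod 13) since 10·4 = 40 ≡ 1, so λ ≡ 8.
  x = λ² - 8 - 5 = 64 - 13 ≡ 12; y = λ·(8 - 12) - 12 ≡ 8. → (12, 8)
double: tangent at (12, 8): λ = (3·12² + 1)/(2·8) ≡ 4/3. 3⁻¹ ≡ 9 (mod 13), so λ ≡ 4·9 ≡ 10.
  x = λ² - 12 - 12 = 100 - 24 ≡ 11; y = λ·(12 - 11) - 8 ≡ 2. → (11, 2)

(11, 2)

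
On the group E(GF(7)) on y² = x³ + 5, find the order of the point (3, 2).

2P: tangent at (3, 2): λ = (3·3² + 0)/(2·2) ≡ 6/4. 4⁻¹ ≡ 2 (mod 7) since 4·2 = 8 ≡ 1, so λ ≡ 6·2 ≡ 5.
  x = λ² - 3 - 3 = 25 - 6 ≡ 5; y = λ·(3 - 5) - 2 ≡ 2. → (5, 2)
3P: (5, 2) + (3, 2). λ = (2 - 2)/(3 - 5) ≡ 0/5 mod 7. 5⁻¹ ≡ 3 (mod 7), so λ ≡ 0.
  x = λ² - 5 - 3 = 0 - 8 ≡ 6; y = λ·(5 - 6) - 2 ≡ 5. → (6, 5)
4P: (6, 5) + (3, 2). λ = (2 - 5)/(3 - 6) ≡ 4/4 mod 7. 4⁻¹ ≡ 2 (mod 7) since 4·2 = 8 ≡ 1, so λ ≡ 1.
  x = λ² - 6 - 3 = 1 - 9 ≡ 6; y = λ·(6 - 6) - 5 ≡ 2. → (6, 2)
5P: (6, 2) + (3, 2). λ = (2 - 2)/(3 - 6) ≡ 0/4 mod 7. 4⁻¹ ≡ 2 (mod 7) since 4·2 = 8 ≡ 1, so λ ≡ 0.
  x = λ² - 6 - 3 = 0 - 9 ≡ 5; y = λ·(6 - 5) - 2 ≡ 5. → (5, 5)
6P: (5, 5) + (3, 2). λ = (2 - 5)/(3 - 5) ≡ 4/5 mod 7. 5⁻¹ ≡ 3 (mod 7), so λ ≡ 5.
  x = λ² - 5 - 3 = 25 - 8 ≡ 3; y = λ·(5 - 3) - 5 ≡ 5. → (3, 5)
7P: (3, 5) + (3, 2): same x and y₁ ≡ -y₂, so the sum is the point at infinity.
7P = the point at infinity, so the order is 7.

7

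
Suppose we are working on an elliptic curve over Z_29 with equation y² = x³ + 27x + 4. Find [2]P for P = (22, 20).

tangent at (22, 20): λ = (3·22² + 27)/(2·20) ≡ 0/11. 11⁻¹ ≡ 8 (mod 29), so λ ≡ 0·8 ≡ 0.
  x = λ² - 22 - 22 = 0 - 44 ≡ 14; y = λ·(22 - 14) - 20 ≡ 9. → (14, 9)

(14, 9)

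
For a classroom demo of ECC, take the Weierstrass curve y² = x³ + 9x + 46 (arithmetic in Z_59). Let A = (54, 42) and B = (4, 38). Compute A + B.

(50, 48)

(54, 42) + (4, 38). λ = (38 - 42)/(4 - 54) ≡ 55/9 mod 59. 9⁻¹ ≡ 46 (mod 59), so λ ≡ 52.
  x = λ² - 54 - 4 = 2704 - 58 ≡ 50; y = λ·(54 - 50) - 42 ≡ 48. → (50, 48)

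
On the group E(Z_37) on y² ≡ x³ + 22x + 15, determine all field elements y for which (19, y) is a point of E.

x³ + 22x + 15 = 7292 ≡ 3 (mod 37).
Square roots of 3 mod 37: 15 and 22 (since 15² = 225 ≡ 3).

15, 22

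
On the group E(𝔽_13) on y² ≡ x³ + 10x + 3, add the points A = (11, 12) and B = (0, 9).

(1, 12)

(11, 12) + (0, 9). λ = (9 - 12)/(0 - 11) ≡ 10/2 mod 13. 2⁻¹ ≡ 7 (mod 13), so λ ≡ 5.
  x = λ² - 11 - 0 = 25 - 11 ≡ 1; y = λ·(11 - 1) - 12 ≡ 12. → (1, 12)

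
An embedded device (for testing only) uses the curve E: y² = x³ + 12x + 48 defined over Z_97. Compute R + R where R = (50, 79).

(72, 82)

tangent at (50, 79): λ = (3·50² + 12)/(2·79) ≡ 43/61. 61⁻¹ ≡ 35 (mod 97) since 61·35 = 2135 ≡ 1, so λ ≡ 43·35 ≡ 50.
  x = λ² - 50 - 50 = 2500 - 100 ≡ 72; y = λ·(50 - 72) - 79 ≡ 82. → (72, 82)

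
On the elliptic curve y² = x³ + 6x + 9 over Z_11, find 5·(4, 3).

Write Q = (4, 3).
Double-and-add on 5 = (101)₂. Start with Q = (4, 3) for the leading 1-bit.
double: tangent at (4, 3): λ = (3·4² + 6)/(2·3) ≡ 10/6. 6⁻¹ ≡ 2 (mod 11) since 6·2 = 12 ≡ 1, so λ ≡ 10·2 ≡ 9.
  x = λ² - 4 - 4 = 81 - 8 ≡ 7; y = λ·(4 - 7) - 3 ≡ 3. → (7, 3)
double: tangent at (7, 3): λ = (3·7² + 6)/(2·3) ≡ 10/6. 6⁻¹ ≡ 2 (mod 11) since 6·2 = 12 ≡ 1, so λ ≡ 10·2 ≡ 9.
  x = λ² - 7 - 7 = 81 - 14 ≡ 1; y = λ·(7 - 1) - 3 ≡ 7. → (1, 7)
add Q: (1, 7) + (4, 3). λ = (3 - 7)/(4 - 1) ≡ 7/3 mod 11. 3⁻¹ ≡ 4 (mod 11), so λ ≡ 6.
  x = λ² - 1 - 4 = 36 - 5 ≡ 9; y = λ·(1 - 9) - 7 ≡ 0. → (9, 0)

(9, 0)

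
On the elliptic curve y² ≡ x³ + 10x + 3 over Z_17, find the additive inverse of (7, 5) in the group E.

-(7, 5) = (7, -5 mod 17) = (7, 12).

(7, 12)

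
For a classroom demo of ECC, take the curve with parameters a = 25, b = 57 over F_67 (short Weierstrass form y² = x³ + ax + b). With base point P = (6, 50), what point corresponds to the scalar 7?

(35, 18)

Repeated addition: build up to 7P.
2P: tangent at (6, 50): λ = (3·6² + 25)/(2·50) ≡ 66/33. 33⁻¹ ≡ 65 (mod 67) since 33·65 = 2145 ≡ 1, so λ ≡ 66·65 ≡ 2.
  x = λ² - 6 - 6 = 4 - 12 ≡ 59; y = λ·(6 - 59) - 50 ≡ 45. → (59, 45)
3P: (59, 45) + (6, 50). λ = (50 - 45)/(6 - 59) ≡ 5/14 mod 67. 14⁻¹ ≡ 24 (mod 67) since 14·24 = 336 ≡ 1, so λ ≡ 53.
  x = λ² - 59 - 6 = 2809 - 65 ≡ 64; y = λ·(59 - 64) - 45 ≡ 25. → (64, 25)
4P: (64, 25) + (6, 50). λ = (50 - 25)/(6 - 64) ≡ 25/9 mod 67. 9⁻¹ ≡ 15 (mod 67), so λ ≡ 40.
  x = λ² - 64 - 6 = 1600 - 70 ≡ 56; y = λ·(64 - 56) - 25 ≡ 27. → (56, 27)
5P: (56, 27) + (6, 50). λ = (50 - 27)/(6 - 56) ≡ 23/17 mod 67. 17⁻¹ ≡ 4 (mod 67), so λ ≡ 25.
  x = λ² - 56 - 6 = 625 - 62 ≡ 27; y = λ·(56 - 27) - 27 ≡ 28. → (27, 28)
6P: (27, 28) + (6, 50). λ = (50 - 28)/(6 - 27) ≡ 22/46 mod 67. 46⁻¹ ≡ 51 (mod 67) since 46·51 = 2346 ≡ 1, so λ ≡ 50.
  x = λ² - 27 - 6 = 2500 - 33 ≡ 55; y = λ·(27 - 55) - 28 ≡ 46. → (55, 46)
7P: (55, 46) + (6, 50). λ = (50 - 46)/(6 - 55) ≡ 4/18 mod 67. 18⁻¹ ≡ 41 (mod 67), so λ ≡ 30.
  x = λ² - 55 - 6 = 900 - 61 ≡ 35; y = λ·(55 - 35) - 46 ≡ 18. → (35, 18)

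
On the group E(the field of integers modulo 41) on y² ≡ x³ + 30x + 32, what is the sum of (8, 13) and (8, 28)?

The two points share x = 8 and their y-coordinates satisfy 13 + 28 ≡ 0 (mod 41), so they are inverses. Their sum is O.

O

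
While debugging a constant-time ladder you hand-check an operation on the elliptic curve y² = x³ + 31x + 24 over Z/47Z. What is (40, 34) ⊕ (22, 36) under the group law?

(40, 34) + (22, 36). λ = (36 - 34)/(22 - 40) ≡ 2/29 mod 47. 29⁻¹ ≡ 13 (mod 47) since 29·13 = 377 ≡ 1, so λ ≡ 26.
  x = λ² - 40 - 22 = 676 - 62 ≡ 3; y = λ·(40 - 3) - 34 ≡ 35. → (3, 35)

(3, 35)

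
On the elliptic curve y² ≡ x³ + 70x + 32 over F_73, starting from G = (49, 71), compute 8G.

Repeated addition: build up to 8G.
2G: tangent at (49, 71): λ = (3·49² + 70)/(2·71) ≡ 46/69. 69⁻¹ ≡ 18 (mod 73) since 69·18 = 1242 ≡ 1, so λ ≡ 46·18 ≡ 25.
  x = λ² - 49 - 49 = 625 - 98 ≡ 16; y = λ·(49 - 16) - 71 ≡ 24. → (16, 24)
3G: (16, 24) + (49, 71). λ = (71 - 24)/(49 - 16) ≡ 47/33 mod 73. 33⁻¹ ≡ 31 (mod 73) since 33·31 = 1023 ≡ 1, so λ ≡ 70.
  x = λ² - 16 - 49 = 4900 - 65 ≡ 17; y = λ·(16 - 17) - 24 ≡ 52. → (17, 52)
4G: (17, 52) + (49, 71). λ = (71 - 52)/(49 - 17) ≡ 19/32 mod 73. 32⁻¹ ≡ 16 (mod 73) since 32·16 = 512 ≡ 1, so λ ≡ 12.
  x = λ² - 17 - 49 = 144 - 66 ≡ 5; y = λ·(17 - 5) - 52 ≡ 19. → (5, 19)
5G: (5, 19) + (49, 71). λ = (71 - 19)/(49 - 5) ≡ 52/44 mod 73. 44⁻¹ ≡ 5 (mod 73) since 44·5 = 220 ≡ 1, so λ ≡ 41.
  x = λ² - 5 - 49 = 1681 - 54 ≡ 21; y = λ·(5 - 21) - 19 ≡ 55. → (21, 55)
6G: (21, 55) + (49, 71). λ = (71 - 55)/(49 - 21) ≡ 16/28 mod 73. 28⁻¹ ≡ 60 (mod 73), so λ ≡ 11.
  x = λ² - 21 - 49 = 121 - 70 ≡ 51; y = λ·(21 - 51) - 55 ≡ 53. → (51, 53)
7G: (51, 53) + (49, 71). λ = (71 - 53)/(49 - 51) ≡ 18/71 mod 73. 71⁻¹ ≡ 36 (mod 73), so λ ≡ 64.
  x = λ² - 51 - 49 = 4096 - 100 ≡ 54; y = λ·(51 - 54) - 53 ≡ 47. → (54, 47)
8G: (54, 47) + (49, 71). λ = (71 - 47)/(49 - 54) ≡ 24/68 mod 73. 68⁻¹ ≡ 29 (mod 73) since 68·29 = 1972 ≡ 1, so λ ≡ 39.
  x = λ² - 54 - 49 = 1521 - 103 ≡ 31; y = λ·(54 - 31) - 47 ≡ 47. → (31, 47)

(31, 47)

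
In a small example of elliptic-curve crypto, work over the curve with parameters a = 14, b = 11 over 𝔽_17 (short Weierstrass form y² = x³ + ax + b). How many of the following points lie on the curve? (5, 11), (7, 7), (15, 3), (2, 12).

(5, 11): 11² ≡ 2, rhs ≡ 2 → on.
(7, 7): 7² ≡ 15, rhs ≡ 10 → off.
(15, 3): 3² ≡ 9, rhs ≡ 9 → on.
(2, 12): 12² ≡ 8, rhs ≡ 13 → off.

2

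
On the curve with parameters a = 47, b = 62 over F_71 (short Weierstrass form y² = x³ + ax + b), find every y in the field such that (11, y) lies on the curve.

8, 63

x³ + 47x + 62 = 1910 ≡ 64 (mod 71).
Square roots of 64 mod 71: 8 and 63 (since 8² = 64 ≡ 64).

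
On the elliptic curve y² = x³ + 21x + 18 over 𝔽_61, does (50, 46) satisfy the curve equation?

y² = 46² ≡ 42; x³ + 21x + 18 = 126068 ≡ 42 (mod 61). 42 = 42.

yes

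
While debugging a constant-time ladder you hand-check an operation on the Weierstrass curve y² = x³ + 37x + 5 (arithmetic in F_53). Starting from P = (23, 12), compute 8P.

Double-and-add on 8 = (1000)₂. Start with P = (23, 12) for the leading 1-bit.
double: tangent at (23, 12): λ = (3·23² + 37)/(2·12) ≡ 34/24. 24⁻¹ ≡ 42 (mod 53) since 24·42 = 1008 ≡ 1, so λ ≡ 34·42 ≡ 50.
  x = λ² - 23 - 23 = 2500 - 46 ≡ 16; y = λ·(23 - 16) - 12 ≡ 20. → (16, 20)
double: tangent at (16, 20): λ = (3·16² + 37)/(2·20) ≡ 10/40. 40⁻¹ ≡ 4 (mod 53) since 40·4 = 160 ≡ 1, so λ ≡ 10·4 ≡ 40.
  x = λ² - 16 - 16 = 1600 - 32 ≡ 31; y = λ·(16 - 31) - 20 ≡ 16. → (31, 16)
double: tangent at (31, 16): λ = (3·31² + 37)/(2·16) ≡ 5/32. 32⁻¹ ≡ 5 (mod 53), so λ ≡ 5·5 ≡ 25.
  x = λ² - 31 - 31 = 625 - 62 ≡ 33; y = λ·(31 - 33) - 16 ≡ 40. → (33, 40)

(33, 40)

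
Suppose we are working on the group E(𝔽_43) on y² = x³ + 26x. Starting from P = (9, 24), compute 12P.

Double-and-add on 12 = (1100)₂. Start with P = (9, 24) for the leading 1-bit.
double: tangent at (9, 24): λ = (3·9² + 26)/(2·24) ≡ 11/5. 5⁻¹ ≡ 26 (mod 43), so λ ≡ 11·26 ≡ 28.
  x = λ² - 9 - 9 = 784 - 18 ≡ 35; y = λ·(9 - 35) - 24 ≡ 22. → (35, 22)
add P: (35, 22) + (9, 24). λ = (24 - 22)/(9 - 35) ≡ 2/17 mod 43. 17⁻¹ ≡ 38 (mod 43) since 17·38 = 646 ≡ 1, so λ ≡ 33.
  x = λ² - 35 - 9 = 1089 - 44 ≡ 13; y = λ·(35 - 13) - 22 ≡ 16. → (13, 16)
double: tangent at (13, 16): λ = (3·13² + 26)/(2·16) ≡ 17/32. 32⁻¹ ≡ 39 (mod 43) since 32·39 = 1248 ≡ 1, so λ ≡ 17·39 ≡ 18.
  x = λ² - 13 - 13 = 324 - 26 ≡ 40; y = λ·(13 - 40) - 16 ≡ 14. → (40, 14)
double: tangent at (40, 14): λ = (3·40² + 26)/(2·14) ≡ 10/28. 28⁻¹ ≡ 20 (mod 43) since 28·20 = 560 ≡ 1, so λ ≡ 10·20 ≡ 28.
  x = λ² - 40 - 40 = 784 - 80 ≡ 16; y = λ·(40 - 16) - 14 ≡ 13. → (16, 13)

(16, 13)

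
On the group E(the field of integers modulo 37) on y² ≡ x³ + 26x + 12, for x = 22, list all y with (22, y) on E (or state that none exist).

13, 24

x³ + 26x + 12 = 11232 ≡ 21 (mod 37).
Square roots of 21 mod 37: 13 and 24 (since 13² = 169 ≡ 21).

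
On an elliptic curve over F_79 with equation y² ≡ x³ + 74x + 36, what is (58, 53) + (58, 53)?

tangent at (58, 53): λ = (3·58² + 74)/(2·53) ≡ 54/27. 27⁻¹ ≡ 41 (mod 79) since 27·41 = 1107 ≡ 1, so λ ≡ 54·41 ≡ 2.
  x = λ² - 58 - 58 = 4 - 116 ≡ 46; y = λ·(58 - 46) - 53 ≡ 50. → (46, 50)

(46, 50)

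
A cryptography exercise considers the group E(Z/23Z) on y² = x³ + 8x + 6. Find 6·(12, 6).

Write P = (12, 6).
Repeated addition: build up to 6P.
2P: tangent at (12, 6): λ = (3·12² + 8)/(2·6) ≡ 3/12. 12⁻¹ ≡ 2 (mod 23), so λ ≡ 3·2 ≡ 6.
  x = λ² - 12 - 12 = 36 - 24 ≡ 12; y = λ·(12 - 12) - 6 ≡ 17. → (12, 17)
3P: (12, 17) + (12, 6): same x and y₁ ≡ -y₂, so the sum is O.
4P: O + (12, 6) = (12, 6) (identity).
5P: tangent at (12, 6): λ = (3·12² + 8)/(2·6) ≡ 3/12. 12⁻¹ ≡ 2 (mod 23), so λ ≡ 3·2 ≡ 6.
  x = λ² - 12 - 12 = 36 - 24 ≡ 12; y = λ·(12 - 12) - 6 ≡ 17. → (12, 17)
6P: (12, 17) + (12, 6): same x and y₁ ≡ -y₂, so the sum is O.

O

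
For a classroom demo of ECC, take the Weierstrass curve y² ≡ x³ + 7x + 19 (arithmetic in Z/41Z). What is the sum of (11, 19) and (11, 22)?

O

The two points share x = 11 and their y-coordinates satisfy 19 + 22 ≡ 0 (mod 41), so they are inverses. Their sum is 𝒪.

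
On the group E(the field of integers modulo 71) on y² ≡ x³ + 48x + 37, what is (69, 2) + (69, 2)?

tangent at (69, 2): λ = (3·69² + 48)/(2·2) ≡ 60/4. 4⁻¹ ≡ 18 (mod 71) since 4·18 = 72 ≡ 1, so λ ≡ 60·18 ≡ 15.
  x = λ² - 69 - 69 = 225 - 138 ≡ 16; y = λ·(69 - 16) - 2 ≡ 12. → (16, 12)

(16, 12)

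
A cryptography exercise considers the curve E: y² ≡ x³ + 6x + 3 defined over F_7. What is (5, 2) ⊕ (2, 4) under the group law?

(5, 2) + (2, 4). λ = (4 - 2)/(2 - 5) ≡ 2/4 mod 7. 4⁻¹ ≡ 2 (mod 7), so λ ≡ 4.
  x = λ² - 5 - 2 = 16 - 7 ≡ 2; y = λ·(5 - 2) - 2 ≡ 3. → (2, 3)

(2, 3)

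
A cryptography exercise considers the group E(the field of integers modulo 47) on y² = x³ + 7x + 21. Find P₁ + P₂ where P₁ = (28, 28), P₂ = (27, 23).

(17, 27)

(28, 28) + (27, 23). λ = (23 - 28)/(27 - 28) ≡ 42/46 mod 47. 46⁻¹ ≡ 46 (mod 47) since 46·46 = 2116 ≡ 1, so λ ≡ 5.
  x = λ² - 28 - 27 = 25 - 55 ≡ 17; y = λ·(28 - 17) - 28 ≡ 27. → (17, 27)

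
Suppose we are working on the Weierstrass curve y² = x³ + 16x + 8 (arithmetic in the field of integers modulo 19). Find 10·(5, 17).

Write Q = (5, 17).
Double-and-add on 10 = (1010)₂. Start with Q = (5, 17) for the leading 1-bit.
double: tangent at (5, 17): λ = (3·5² + 16)/(2·17) ≡ 15/15. 15⁻¹ ≡ 14 (mod 19) since 15·14 = 210 ≡ 1, so λ ≡ 15·14 ≡ 1.
  x = λ² - 5 - 5 = 1 - 10 ≡ 10; y = λ·(5 - 10) - 17 ≡ 16. → (10, 16)
double: tangent at (10, 16): λ = (3·10² + 16)/(2·16) ≡ 12/13. 13⁻¹ ≡ 3 (mod 19) since 13·3 = 39 ≡ 1, so λ ≡ 12·3 ≡ 17.
  x = λ² - 10 - 10 = 289 - 20 ≡ 3; y = λ·(10 - 3) - 16 ≡ 8. → (3, 8)
add Q: (3, 8) + (5, 17). λ = (17 - 8)/(5 - 3) ≡ 9/2 mod 19. 2⁻¹ ≡ 10 (mod 19), so λ ≡ 14.
  x = λ² - 3 - 5 = 196 - 8 ≡ 17; y = λ·(3 - 17) - 8 ≡ 5. → (17, 5)
double: tangent at (17, 5): λ = (3·17² + 16)/(2·5) ≡ 9/10. 10⁻¹ ≡ 2 (mod 19), so λ ≡ 9·2 ≡ 18.
  x = λ² - 17 - 17 = 324 - 34 ≡ 5; y = λ·(17 - 5) - 5 ≡ 2. → (5, 2)

(5, 2)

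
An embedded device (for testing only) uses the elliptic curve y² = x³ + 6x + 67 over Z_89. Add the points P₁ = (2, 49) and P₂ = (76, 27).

(2, 49) + (76, 27). λ = (27 - 49)/(76 - 2) ≡ 67/74 mod 89. 74⁻¹ ≡ 83 (mod 89), so λ ≡ 43.
  x = λ² - 2 - 76 = 1849 - 78 ≡ 80; y = λ·(2 - 80) - 49 ≡ 68. → (80, 68)

(80, 68)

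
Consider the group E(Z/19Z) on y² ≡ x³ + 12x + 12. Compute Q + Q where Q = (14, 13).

tangent at (14, 13): λ = (3·14² + 12)/(2·13) ≡ 11/7. 7⁻¹ ≡ 11 (mod 19), so λ ≡ 11·11 ≡ 7.
  x = λ² - 14 - 14 = 49 - 28 ≡ 2; y = λ·(14 - 2) - 13 ≡ 14. → (2, 14)

(2, 14)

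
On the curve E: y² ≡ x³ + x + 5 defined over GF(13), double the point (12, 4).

tangent at (12, 4): λ = (3·12² + 1)/(2·4) ≡ 4/8. 8⁻¹ ≡ 5 (mod 13) since 8·5 = 40 ≡ 1, so λ ≡ 4·5 ≡ 7.
  x = λ² - 12 - 12 = 49 - 24 ≡ 12; y = λ·(12 - 12) - 4 ≡ 9. → (12, 9)

(12, 9)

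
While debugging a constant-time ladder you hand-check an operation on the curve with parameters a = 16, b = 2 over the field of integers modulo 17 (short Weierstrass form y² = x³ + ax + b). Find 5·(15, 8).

(2, 5)

Write Q = (15, 8).
Double-and-add on 5 = (101)₂. Start with Q = (15, 8) for the leading 1-bit.
double: tangent at (15, 8): λ = (3·15² + 16)/(2·8) ≡ 11/16. 16⁻¹ ≡ 16 (mod 17) since 16·16 = 256 ≡ 1, so λ ≡ 11·16 ≡ 6.
  x = λ² - 15 - 15 = 36 - 30 ≡ 6; y = λ·(15 - 6) - 8 ≡ 12. → (6, 12)
double: tangent at (6, 12): λ = (3·6² + 16)/(2·12) ≡ 5/7. 7⁻¹ ≡ 5 (mod 17), so λ ≡ 5·5 ≡ 8.
  x = λ² - 6 - 6 = 64 - 12 ≡ 1; y = λ·(6 - 1) - 12 ≡ 11. → (1, 11)
add Q: (1, 11) + (15, 8). λ = (8 - 11)/(15 - 1) ≡ 14/14 mod 17. 14⁻¹ ≡ 11 (mod 17) since 14·11 = 154 ≡ 1, so λ ≡ 1.
  x = λ² - 1 - 15 = 1 - 16 ≡ 2; y = λ·(1 - 2) - 11 ≡ 5. → (2, 5)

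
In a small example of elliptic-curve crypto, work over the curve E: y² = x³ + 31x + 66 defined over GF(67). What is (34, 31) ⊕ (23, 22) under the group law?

(45, 27)

(34, 31) + (23, 22). λ = (22 - 31)/(23 - 34) ≡ 58/56 mod 67. 56⁻¹ ≡ 6 (mod 67), so λ ≡ 13.
  x = λ² - 34 - 23 = 169 - 57 ≡ 45; y = λ·(34 - 45) - 31 ≡ 27. → (45, 27)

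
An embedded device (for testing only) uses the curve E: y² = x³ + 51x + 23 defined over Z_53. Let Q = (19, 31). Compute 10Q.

Double-and-add on 10 = (1010)₂. Start with Q = (19, 31) for the leading 1-bit.
double: tangent at (19, 31): λ = (3·19² + 51)/(2·31) ≡ 21/9. 9⁻¹ ≡ 6 (mod 53), so λ ≡ 21·6 ≡ 20.
  x = λ² - 19 - 19 = 400 - 38 ≡ 44; y = λ·(19 - 44) - 31 ≡ 52. → (44, 52)
double: tangent at (44, 52): λ = (3·44² + 51)/(2·52) ≡ 29/51. 51⁻¹ ≡ 26 (mod 53), so λ ≡ 29·26 ≡ 12.
  x = λ² - 44 - 44 = 144 - 88 ≡ 3; y = λ·(44 - 3) - 52 ≡ 16. → (3, 16)
add Q: (3, 16) + (19, 31). λ = (31 - 16)/(19 - 3) ≡ 15/16 mod 53. 16⁻¹ ≡ 10 (mod 53), so λ ≡ 44.
  x = λ² - 3 - 19 = 1936 - 22 ≡ 6; y = λ·(3 - 6) - 16 ≡ 11. → (6, 11)
double: tangent at (6, 11): λ = (3·6² + 51)/(2·11) ≡ 0/22. 22⁻¹ ≡ 41 (mod 53) since 22·41 = 902 ≡ 1, so λ ≡ 0·41 ≡ 0.
  x = λ² - 6 - 6 = 0 - 12 ≡ 41; y = λ·(6 - 41) - 11 ≡ 42. → (41, 42)

(41, 42)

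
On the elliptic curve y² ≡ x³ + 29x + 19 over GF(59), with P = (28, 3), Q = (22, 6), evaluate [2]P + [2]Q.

(18, 1)

First 2P:
Repeated addition: build up to 2P.
2P: tangent at (28, 3): λ = (3·28² + 29)/(2·3) ≡ 21/6. 6⁻¹ ≡ 10 (mod 59) since 6·10 = 60 ≡ 1, so λ ≡ 21·10 ≡ 33.
  x = λ² - 28 - 28 = 1089 - 56 ≡ 30; y = λ·(28 - 30) - 3 ≡ 49. → (30, 49)
2P = (30, 49).
Next 2Q:
Repeated addition: build up to 2Q.
2Q: tangent at (22, 6): λ = (3·22² + 29)/(2·6) ≡ 6/12. 12⁻¹ ≡ 5 (mod 59), so λ ≡ 6·5 ≡ 30.
  x = λ² - 22 - 22 = 900 - 44 ≡ 30; y = λ·(22 - 30) - 6 ≡ 49. → (30, 49)
2Q = (30, 49).
Finally 2P + 2Q:
tangent at (30, 49): λ = (3·30² + 29)/(2·49) ≡ 15/39. 39⁻¹ ≡ 56 (mod 59), so λ ≡ 15·56 ≡ 14.
  x = λ² - 30 - 30 = 196 - 60 ≡ 18; y = λ·(30 - 18) - 49 ≡ 1. → (18, 1)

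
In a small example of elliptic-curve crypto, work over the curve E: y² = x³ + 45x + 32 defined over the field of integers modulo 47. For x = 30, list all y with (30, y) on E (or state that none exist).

none

x³ + 45x + 32 = 28382 ≡ 41 (mod 47).
41 is a non-residue mod 47; no y exists.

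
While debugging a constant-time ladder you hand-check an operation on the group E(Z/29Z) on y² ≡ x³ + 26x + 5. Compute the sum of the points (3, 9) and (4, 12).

(3, 9) + (4, 12). λ = (12 - 9)/(4 - 3) ≡ 3/1 mod 29. 1⁻¹ ≡ 1 (mod 29), so λ ≡ 3.
  x = λ² - 3 - 4 = 9 - 7 ≡ 2; y = λ·(3 - 2) - 9 ≡ 23. → (2, 23)

(2, 23)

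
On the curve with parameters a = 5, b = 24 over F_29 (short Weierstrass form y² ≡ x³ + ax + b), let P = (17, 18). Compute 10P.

Double-and-add on 10 = (1010)₂. Start with P = (17, 18) for the leading 1-bit.
double: tangent at (17, 18): λ = (3·17² + 5)/(2·18) ≡ 2/7. 7⁻¹ ≡ 25 (mod 29), so λ ≡ 2·25 ≡ 21.
  x = λ² - 17 - 17 = 441 - 34 ≡ 1; y = λ·(17 - 1) - 18 ≡ 28. → (1, 28)
double: tangent at (1, 28): λ = (3·1² + 5)/(2·28) ≡ 8/27. 27⁻¹ ≡ 14 (mod 29), so λ ≡ 8·14 ≡ 25.
  x = λ² - 1 - 1 = 625 - 2 ≡ 14; y = λ·(1 - 14) - 28 ≡ 24. → (14, 24)
add P: (14, 24) + (17, 18). λ = (18 - 24)/(17 - 14) ≡ 23/3 mod 29. 3⁻¹ ≡ 10 (mod 29), so λ ≡ 27.
  x = λ² - 14 - 17 = 729 - 31 ≡ 2; y = λ·(14 - 2) - 24 ≡ 10. → (2, 10)
double: tangent at (2, 10): λ = (3·2² + 5)/(2·10) ≡ 17/20. 20⁻¹ ≡ 16 (mod 29), so λ ≡ 17·16 ≡ 11.
  x = λ² - 2 - 2 = 121 - 4 ≡ 1; y = λ·(2 - 1) - 10 ≡ 1. → (1, 1)

(1, 1)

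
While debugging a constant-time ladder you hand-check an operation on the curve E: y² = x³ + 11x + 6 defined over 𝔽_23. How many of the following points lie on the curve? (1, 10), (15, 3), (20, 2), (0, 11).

1

(1, 10): 10² ≡ 8, rhs ≡ 18 → off.
(15, 3): 3² ≡ 9, rhs ≡ 4 → off.
(20, 2): 2² ≡ 4, rhs ≡ 15 → off.
(0, 11): 11² ≡ 6, rhs ≡ 6 → on.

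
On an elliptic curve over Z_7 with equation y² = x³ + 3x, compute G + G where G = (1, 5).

(2, 0)

tangent at (1, 5): λ = (3·1² + 3)/(2·5) ≡ 6/3. 3⁻¹ ≡ 5 (mod 7), so λ ≡ 6·5 ≡ 2.
  x = λ² - 1 - 1 = 4 - 2 ≡ 2; y = λ·(1 - 2) - 5 ≡ 0. → (2, 0)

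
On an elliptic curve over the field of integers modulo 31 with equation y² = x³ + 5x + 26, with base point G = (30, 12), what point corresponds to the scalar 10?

Double-and-add on 10 = (1010)₂. Start with G = (30, 12) for the leading 1-bit.
double: tangent at (30, 12): λ = (3·30² + 5)/(2·12) ≡ 8/24. 24⁻¹ ≡ 22 (mod 31), so λ ≡ 8·22 ≡ 21.
  x = λ² - 30 - 30 = 441 - 60 ≡ 9; y = λ·(30 - 9) - 12 ≡ 26. → (9, 26)
double: tangent at (9, 26): λ = (3·9² + 5)/(2·26) ≡ 0/21. 21⁻¹ ≡ 3 (mod 31), so λ ≡ 0·3 ≡ 0.
  x = λ² - 9 - 9 = 0 - 18 ≡ 13; y = λ·(9 - 13) - 26 ≡ 5. → (13, 5)
add G: (13, 5) + (30, 12). λ = (12 - 5)/(30 - 13) ≡ 7/17 mod 31. 17⁻¹ ≡ 11 (mod 31) since 17·11 = 187 ≡ 1, so λ ≡ 15.
  x = λ² - 13 - 30 = 225 - 43 ≡ 27; y = λ·(13 - 27) - 5 ≡ 2. → (27, 2)
double: tangent at (27, 2): λ = (3·27² + 5)/(2·2) ≡ 22/4. 4⁻¹ ≡ 8 (mod 31), so λ ≡ 22·8 ≡ 21.
  x = λ² - 27 - 27 = 441 - 54 ≡ 15; y = λ·(27 - 15) - 2 ≡ 2. → (15, 2)

(15, 2)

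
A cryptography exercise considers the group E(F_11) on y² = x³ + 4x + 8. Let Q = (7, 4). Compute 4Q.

(7, 7)

Double-and-add on 4 = (100)₂. Start with Q = (7, 4) for the leading 1-bit.
double: tangent at (7, 4): λ = (3·7² + 4)/(2·4) ≡ 8/8. 8⁻¹ ≡ 7 (mod 11), so λ ≡ 8·7 ≡ 1.
  x = λ² - 7 - 7 = 1 - 14 ≡ 9; y = λ·(7 - 9) - 4 ≡ 5. → (9, 5)
double: tangent at (9, 5): λ = (3·9² + 4)/(2·5) ≡ 5/10. 10⁻¹ ≡ 10 (mod 11) since 10·10 = 100 ≡ 1, so λ ≡ 5·10 ≡ 6.
  x = λ² - 9 - 9 = 36 - 18 ≡ 7; y = λ·(9 - 7) - 5 ≡ 7. → (7, 7)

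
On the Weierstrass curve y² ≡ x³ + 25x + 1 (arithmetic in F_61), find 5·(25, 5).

(18, 0)

Write P = (25, 5).
Double-and-add on 5 = (101)₂. Start with P = (25, 5) for the leading 1-bit.
double: tangent at (25, 5): λ = (3·25² + 25)/(2·5) ≡ 9/10. 10⁻¹ ≡ 55 (mod 61), so λ ≡ 9·55 ≡ 7.
  x = λ² - 25 - 25 = 49 - 50 ≡ 60; y = λ·(25 - 60) - 5 ≡ 55. → (60, 55)
double: tangent at (60, 55): λ = (3·60² + 25)/(2·55) ≡ 28/49. 49⁻¹ ≡ 5 (mod 61), so λ ≡ 28·5 ≡ 18.
  x = λ² - 60 - 60 = 324 - 120 ≡ 21; y = λ·(60 - 21) - 55 ≡ 37. → (21, 37)
add P: (21, 37) + (25, 5). λ = (5 - 37)/(25 - 21) ≡ 29/4 mod 61. 4⁻¹ ≡ 46 (mod 61), so λ ≡ 53.
  x = λ² - 21 - 25 = 2809 - 46 ≡ 18; y = λ·(21 - 18) - 37 ≡ 0. → (18, 0)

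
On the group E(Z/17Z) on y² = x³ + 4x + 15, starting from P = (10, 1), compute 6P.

Repeated addition: build up to 6P.
2P: tangent at (10, 1): λ = (3·10² + 4)/(2·1) ≡ 15/2. 2⁻¹ ≡ 9 (mod 17), so λ ≡ 15·9 ≡ 16.
  x = λ² - 10 - 10 = 256 - 20 ≡ 15; y = λ·(10 - 15) - 1 ≡ 4. → (15, 4)
3P: (15, 4) + (10, 1). λ = (1 - 4)/(10 - 15) ≡ 14/12 mod 17. 12⁻¹ ≡ 10 (mod 17), so λ ≡ 4.
  x = λ² - 15 - 10 = 16 - 25 ≡ 8; y = λ·(15 - 8) - 4 ≡ 7. → (8, 7)
4P: (8, 7) + (10, 1). λ = (1 - 7)/(10 - 8) ≡ 11/2 mod 17. 2⁻¹ ≡ 9 (mod 17) since 2·9 = 18 ≡ 1, so λ ≡ 14.
  x = λ² - 8 - 10 = 196 - 18 ≡ 8; y = λ·(8 - 8) - 7 ≡ 10. → (8, 10)
5P: (8, 10) + (10, 1). λ = (1 - 10)/(10 - 8) ≡ 8/2 mod 17. 2⁻¹ ≡ 9 (mod 17), so λ ≡ 4.
  x = λ² - 8 - 10 = 16 - 18 ≡ 15; y = λ·(8 - 15) - 10 ≡ 13. → (15, 13)
6P: (15, 13) + (10, 1). λ = (1 - 13)/(10 - 15) ≡ 5/12 mod 17. 12⁻¹ ≡ 10 (mod 17), so λ ≡ 16.
  x = λ² - 15 - 10 = 256 - 25 ≡ 10; y = λ·(15 - 10) - 13 ≡ 16. → (10, 16)

(10, 16)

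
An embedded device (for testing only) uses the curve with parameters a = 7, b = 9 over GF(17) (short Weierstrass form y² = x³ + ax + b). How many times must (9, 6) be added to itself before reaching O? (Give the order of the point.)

11

2P: tangent at (9, 6): λ = (3·9² + 7)/(2·6) ≡ 12/12. 12⁻¹ ≡ 10 (mod 17), so λ ≡ 12·10 ≡ 1.
  x = λ² - 9 - 9 = 1 - 18 ≡ 0; y = λ·(9 - 0) - 6 ≡ 3. → (0, 3)
3P: (0, 3) + (9, 6). λ = (6 - 3)/(9 - 0) ≡ 3/9 mod 17. 9⁻¹ ≡ 2 (mod 17), so λ ≡ 6.
  x = λ² - 0 - 9 = 36 - 9 ≡ 10; y = λ·(0 - 10) - 3 ≡ 5. → (10, 5)
4P: (10, 5) + (9, 6). λ = (6 - 5)/(9 - 10) ≡ 1/16 mod 17. 16⁻¹ ≡ 16 (mod 17), so λ ≡ 16.
  x = λ² - 10 - 9 = 256 - 19 ≡ 16; y = λ·(10 - 16) - 5 ≡ 1. → (16, 1)
5P: (16, 1) + (9, 6). λ = (6 - 1)/(9 - 16) ≡ 5/10 mod 17. 10⁻¹ ≡ 12 (mod 17) since 10·12 = 120 ≡ 1, so λ ≡ 9.
  x = λ² - 16 - 9 = 81 - 25 ≡ 5; y = λ·(16 - 5) - 1 ≡ 13. → (5, 13)
6P: (5, 13) + (9, 6). λ = (6 - 13)/(9 - 5) ≡ 10/4 mod 17. 4⁻¹ ≡ 13 (mod 17), so λ ≡ 11.
  x = λ² - 5 - 9 = 121 - 14 ≡ 5; y = λ·(5 - 5) - 13 ≡ 4. → (5, 4)
7P: (5, 4) + (9, 6). λ = (6 - 4)/(9 - 5) ≡ 2/4 mod 17. 4⁻¹ ≡ 13 (mod 17), so λ ≡ 9.
  x = λ² - 5 - 9 = 81 - 14 ≡ 16; y = λ·(5 - 16) - 4 ≡ 16. → (16, 16)
8P: (16, 16) + (9, 6). λ = (6 - 16)/(9 - 16) ≡ 7/10 mod 17. 10⁻¹ ≡ 12 (mod 17) since 10·12 = 120 ≡ 1, so λ ≡ 16.
  x = λ² - 16 - 9 = 256 - 25 ≡ 10; y = λ·(16 - 10) - 16 ≡ 12. → (10, 12)
9P: (10, 12) + (9, 6). λ = (6 - 12)/(9 - 10) ≡ 11/16 mod 17. 16⁻¹ ≡ 16 (mod 17) since 16·16 = 256 ≡ 1, so λ ≡ 6.
  x = λ² - 10 - 9 = 36 - 19 ≡ 0; y = λ·(10 - 0) - 12 ≡ 14. → (0, 14)
10P: (0, 14) + (9, 6). λ = (6 - 14)/(9 - 0) ≡ 9/9 mod 17. 9⁻¹ ≡ 2 (mod 17), so λ ≡ 1.
  x = λ² - 0 - 9 = 1 - 9 ≡ 9; y = λ·(0 - 9) - 14 ≡ 11. → (9, 11)
11P: (9, 11) + (9, 6): same x and y₁ ≡ -y₂, so the sum is O.
11P = O, so the order is 11.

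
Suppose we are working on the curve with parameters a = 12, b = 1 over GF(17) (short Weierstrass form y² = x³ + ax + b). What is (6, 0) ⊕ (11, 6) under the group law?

(6, 0) + (11, 6). λ = (6 - 0)/(11 - 6) ≡ 6/5 mod 17. 5⁻¹ ≡ 7 (mod 17), so λ ≡ 8.
  x = λ² - 6 - 11 = 64 - 17 ≡ 13; y = λ·(6 - 13) - 0 ≡ 12. → (13, 12)

(13, 12)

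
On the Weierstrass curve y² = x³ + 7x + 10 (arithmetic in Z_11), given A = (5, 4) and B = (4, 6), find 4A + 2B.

(6, 2)

First 4A:
Double-and-add on 4 = (100)₂. Start with A = (5, 4) for the leading 1-bit.
double: tangent at (5, 4): λ = (3·5² + 7)/(2·4) ≡ 5/8. 8⁻¹ ≡ 7 (mod 11) since 8·7 = 56 ≡ 1, so λ ≡ 5·7 ≡ 2.
  x = λ² - 5 - 5 = 4 - 10 ≡ 5; y = λ·(5 - 5) - 4 ≡ 7. → (5, 7)
double: tangent at (5, 7): λ = (3·5² + 7)/(2·7) ≡ 5/3. 3⁻¹ ≡ 4 (mod 11), so λ ≡ 5·4 ≡ 9.
  x = λ² - 5 - 5 = 81 - 10 ≡ 5; y = λ·(5 - 5) - 7 ≡ 4. → (5, 4)
4A = (5, 4).
Next 2B:
Repeated addition: build up to 2B.
2B: tangent at (4, 6): λ = (3·4² + 7)/(2·6) ≡ 0/1. 1⁻¹ ≡ 1 (mod 11), so λ ≡ 0·1 ≡ 0.
  x = λ² - 4 - 4 = 0 - 8 ≡ 3; y = λ·(4 - 3) - 6 ≡ 5. → (3, 5)
2B = (3, 5).
Finally 4A + 2B:
(5, 4) + (3, 5). λ = (5 - 4)/(3 - 5) ≡ 1/9 mod 11. 9⁻¹ ≡ 5 (mod 11), so λ ≡ 5.
  x = λ² - 5 - 3 = 25 - 8 ≡ 6; y = λ·(5 - 6) - 4 ≡ 2. → (6, 2)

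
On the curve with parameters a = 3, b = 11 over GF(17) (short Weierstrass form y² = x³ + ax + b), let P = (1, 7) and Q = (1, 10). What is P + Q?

The two points share x = 1 and their y-coordinates satisfy 7 + 10 ≡ 0 (mod 17), so they are inverses. Their sum is O.

O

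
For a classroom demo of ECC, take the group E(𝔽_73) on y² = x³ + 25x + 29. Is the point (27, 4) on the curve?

y² = 4² ≡ 16; x³ + 25x + 29 = 20387 ≡ 20 (mod 73). 16 ≠ 20.

no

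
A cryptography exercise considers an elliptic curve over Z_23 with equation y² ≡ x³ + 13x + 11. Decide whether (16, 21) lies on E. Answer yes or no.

no

y² = 21² ≡ 4; x³ + 13x + 11 = 4315 ≡ 14 (mod 23). 4 ≠ 14.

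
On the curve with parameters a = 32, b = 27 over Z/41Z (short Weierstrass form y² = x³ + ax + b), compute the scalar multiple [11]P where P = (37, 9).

Double-and-add on 11 = (1011)₂. Start with P = (37, 9) for the leading 1-bit.
double: tangent at (37, 9): λ = (3·37² + 32)/(2·9) ≡ 39/18. 18⁻¹ ≡ 16 (mod 41) since 18·16 = 288 ≡ 1, so λ ≡ 39·16 ≡ 9.
  x = λ² - 37 - 37 = 81 - 74 ≡ 7; y = λ·(37 - 7) - 9 ≡ 15. → (7, 15)
double: tangent at (7, 15): λ = (3·7² + 32)/(2·15) ≡ 15/30. 30⁻¹ ≡ 26 (mod 41) since 30·26 = 780 ≡ 1, so λ ≡ 15·26 ≡ 21.
  x = λ² - 7 - 7 = 441 - 14 ≡ 17; y = λ·(7 - 17) - 15 ≡ 21. → (17, 21)
add P: (17, 21) + (37, 9). λ = (9 - 21)/(37 - 17) ≡ 29/20 mod 41. 20⁻¹ ≡ 39 (mod 41) since 20·39 = 780 ≡ 1, so λ ≡ 24.
  x = λ² - 17 - 37 = 576 - 54 ≡ 30; y = λ·(17 - 30) - 21 ≡ 36. → (30, 36)
double: tangent at (30, 36): λ = (3·30² + 32)/(2·36) ≡ 26/31. 31⁻¹ ≡ 4 (mod 41), so λ ≡ 26·4 ≡ 22.
  x = λ² - 30 - 30 = 484 - 60 ≡ 14; y = λ·(30 - 14) - 36 ≡ 29. → (14, 29)
add P: (14, 29) + (37, 9). λ = (9 - 29)/(37 - 14) ≡ 21/23 mod 41. 23⁻¹ ≡ 25 (mod 41) since 23·25 = 575 ≡ 1, so λ ≡ 33.
  x = λ² - 14 - 37 = 1089 - 51 ≡ 13; y = λ·(14 - 13) - 29 ≡ 4. → (13, 4)

(13, 4)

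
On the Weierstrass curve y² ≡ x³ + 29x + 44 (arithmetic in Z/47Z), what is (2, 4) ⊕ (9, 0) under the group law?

(44, 20)

(2, 4) + (9, 0). λ = (0 - 4)/(9 - 2) ≡ 43/7 mod 47. 7⁻¹ ≡ 27 (mod 47) since 7·27 = 189 ≡ 1, so λ ≡ 33.
  x = λ² - 2 - 9 = 1089 - 11 ≡ 44; y = λ·(2 - 44) - 4 ≡ 20. → (44, 20)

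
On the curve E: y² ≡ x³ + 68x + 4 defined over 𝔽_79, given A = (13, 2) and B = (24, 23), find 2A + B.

O

First 2A:
Repeated addition: build up to 2A.
2A: tangent at (13, 2): λ = (3·13² + 68)/(2·2) ≡ 22/4. 4⁻¹ ≡ 20 (mod 79), so λ ≡ 22·20 ≡ 45.
  x = λ² - 13 - 13 = 2025 - 26 ≡ 24; y = λ·(13 - 24) - 2 ≡ 56. → (24, 56)
2A = (24, 56).
Finally 2A + B:
(24, 56) + (24, 23): same x and y₁ ≡ -y₂, so the sum is 𝒪.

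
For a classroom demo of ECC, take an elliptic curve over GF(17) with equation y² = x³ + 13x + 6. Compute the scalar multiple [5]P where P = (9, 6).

Repeated addition: build up to 5P.
2P: tangent at (9, 6): λ = (3·9² + 13)/(2·6) ≡ 1/12. 12⁻¹ ≡ 10 (mod 17) since 12·10 = 120 ≡ 1, so λ ≡ 1·10 ≡ 10.
  x = λ² - 9 - 9 = 100 - 18 ≡ 14; y = λ·(9 - 14) - 6 ≡ 12. → (14, 12)
3P: (14, 12) + (9, 6). λ = (6 - 12)/(9 - 14) ≡ 11/12 mod 17. 12⁻¹ ≡ 10 (mod 17), so λ ≡ 8.
  x = λ² - 14 - 9 = 64 - 23 ≡ 7; y = λ·(14 - 7) - 12 ≡ 10. → (7, 10)
4P: (7, 10) + (9, 6). λ = (6 - 10)/(9 - 7) ≡ 13/2 mod 17. 2⁻¹ ≡ 9 (mod 17) since 2·9 = 18 ≡ 1, so λ ≡ 15.
  x = λ² - 7 - 9 = 225 - 16 ≡ 5; y = λ·(7 - 5) - 10 ≡ 3. → (5, 3)
5P: (5, 3) + (9, 6). λ = (6 - 3)/(9 - 5) ≡ 3/4 mod 17. 4⁻¹ ≡ 13 (mod 17) since 4·13 = 52 ≡ 1, so λ ≡ 5.
  x = λ² - 5 - 9 = 25 - 14 ≡ 11; y = λ·(5 - 11) - 3 ≡ 1. → (11, 1)

(11, 1)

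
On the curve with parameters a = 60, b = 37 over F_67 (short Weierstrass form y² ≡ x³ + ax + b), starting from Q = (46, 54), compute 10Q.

(39, 18)

Repeated addition: build up to 10Q.
2Q: tangent at (46, 54): λ = (3·46² + 60)/(2·54) ≡ 43/41. 41⁻¹ ≡ 18 (mod 67) since 41·18 = 738 ≡ 1, so λ ≡ 43·18 ≡ 37.
  x = λ² - 46 - 46 = 1369 - 92 ≡ 4; y = λ·(46 - 4) - 54 ≡ 26. → (4, 26)
3Q: (4, 26) + (46, 54). λ = (54 - 26)/(46 - 4) ≡ 28/42 mod 67. 42⁻¹ ≡ 8 (mod 67) since 42·8 = 336 ≡ 1, so λ ≡ 23.
  x = λ² - 4 - 46 = 529 - 50 ≡ 10; y = λ·(4 - 10) - 26 ≡ 37. → (10, 37)
4Q: (10, 37) + (46, 54). λ = (54 - 37)/(46 - 10) ≡ 17/36 mod 67. 36⁻¹ ≡ 54 (mod 67), so λ ≡ 47.
  x = λ² - 10 - 46 = 2209 - 56 ≡ 9; y = λ·(10 - 9) - 37 ≡ 10. → (9, 10)
5Q: (9, 10) + (46, 54). λ = (54 - 10)/(46 - 9) ≡ 44/37 mod 67. 37⁻¹ ≡ 29 (mod 67), so λ ≡ 3.
  x = λ² - 9 - 46 = 9 - 55 ≡ 21; y = λ·(9 - 21) - 10 ≡ 21. → (21, 21)
6Q: (21, 21) + (46, 54). λ = (54 - 21)/(46 - 21) ≡ 33/25 mod 67. 25⁻¹ ≡ 59 (mod 67), so λ ≡ 4.
  x = λ² - 21 - 46 = 16 - 67 ≡ 16; y = λ·(21 - 16) - 21 ≡ 66. → (16, 66)
7Q: (16, 66) + (46, 54). λ = (54 - 66)/(46 - 16) ≡ 55/30 mod 67. 30⁻¹ ≡ 38 (mod 67) since 30·38 = 1140 ≡ 1, so λ ≡ 13.
  x = λ² - 16 - 46 = 169 - 62 ≡ 40; y = λ·(16 - 40) - 66 ≡ 24. → (40, 24)
8Q: (40, 24) + (46, 54). λ = (54 - 24)/(46 - 40) ≡ 30/6 mod 67. 6⁻¹ ≡ 56 (mod 67), so λ ≡ 5.
  x = λ² - 40 - 46 = 25 - 86 ≡ 6; y = λ·(40 - 6) - 24 ≡ 12. → (6, 12)
9Q: (6, 12) + (46, 54). λ = (54 - 12)/(46 - 6) ≡ 42/40 mod 67. 40⁻¹ ≡ 62 (mod 67), so λ ≡ 58.
  x = λ² - 6 - 46 = 3364 - 52 ≡ 29; y = λ·(6 - 29) - 12 ≡ 61. → (29, 61)
10Q: (29, 61) + (46, 54). λ = (54 - 61)/(46 - 29) ≡ 60/17 mod 67. 17⁻¹ ≡ 4 (mod 67), so λ ≡ 39.
  x = λ² - 29 - 46 = 1521 - 75 ≡ 39; y = λ·(29 - 39) - 61 ≡ 18. → (39, 18)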